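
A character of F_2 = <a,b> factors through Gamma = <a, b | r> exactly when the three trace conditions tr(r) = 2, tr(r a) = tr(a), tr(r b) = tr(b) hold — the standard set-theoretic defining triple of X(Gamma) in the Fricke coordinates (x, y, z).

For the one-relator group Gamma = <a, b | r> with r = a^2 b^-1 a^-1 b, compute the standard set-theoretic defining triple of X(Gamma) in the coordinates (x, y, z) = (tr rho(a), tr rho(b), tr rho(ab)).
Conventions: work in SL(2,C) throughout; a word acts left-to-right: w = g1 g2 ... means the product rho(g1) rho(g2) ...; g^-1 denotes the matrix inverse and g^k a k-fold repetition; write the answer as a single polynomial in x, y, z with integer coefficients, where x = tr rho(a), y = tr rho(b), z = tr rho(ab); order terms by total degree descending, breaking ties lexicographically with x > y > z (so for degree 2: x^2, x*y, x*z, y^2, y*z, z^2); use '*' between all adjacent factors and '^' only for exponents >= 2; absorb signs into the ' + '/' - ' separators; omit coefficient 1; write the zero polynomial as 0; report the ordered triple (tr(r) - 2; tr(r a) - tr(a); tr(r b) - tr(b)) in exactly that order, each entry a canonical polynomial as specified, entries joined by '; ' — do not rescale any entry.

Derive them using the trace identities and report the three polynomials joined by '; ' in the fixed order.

tr(a^2) = tr(a) * tr(a) - tr(1) = x^2 - 2
tr(a b a) = tr(a) * tr(b a) - tr(b) = x*z - y
reduce: tr(a b a^2) = tr(a) * tr(a b a) - tr(a b) = x^2*z - x*y - z
tr(b a b a) = tr(a b) * tr(a b) - tr(1) = z^2 - 2
reduce: tr(b a b) = tr(b) * tr(a b) - tr(a) = y*z - x
so tr(a b a^2 b) = tr(a) * tr(b a b a) - tr(b a b) = x*z^2 - y*z - x
so tr(b a^2 b^-1 a) = tr(a b a^2) * tr(b) - tr(a b a^2 b) = x^2*y*z - x*y^2 - x*z^2 + x
tr(a^2 b^-1 a^-1 b) = tr(b a^2 b^-1) * tr(a) - tr(b a^2 b^-1 a) = -x^2*y*z + x^3 + x*y^2 + x*z^2 - 3*x
tr(a^3) = tr(a) * tr(a^2) - tr(a) = x^3 - 3*x
tr(a b a^3) = tr(a) * tr(a^2 b a) - tr(a^2 b) = x^3*z - x^2*y - 2*x*z + y
tr(a b a^3 b) = tr(a) * tr(a b a b a) - tr(a b a b) = x^2*z^2 - x*y*z - x^2 - z^2 + 2
reduce: tr(b a^3 b^-1 a) = tr(a b a^3) * tr(b) - tr(a b a^3 b) = x^3*y*z - x^2*y^2 - x^2*z^2 - x*y*z + x^2 + y^2 + z^2 - 2
tr(a^2 b^-1 a^-1 b a) = tr(b a^3 b^-1) * tr(a) - tr(b a^3 b^-1 a) = -x^3*y*z + x^4 + x^2*y^2 + x^2*z^2 + x*y*z - 4*x^2 - y^2 - z^2 + 2
tr(a^2 b^2) = tr(b) * tr(a^2 b) - tr(a^2)  (reduce the b square) = x*y*z - x^2 - y^2 + 2
so tr(b^2 a^2 b) = tr(b) * tr(a^2 b^2) - tr(a^2 b)  (reduce the b square) = x*y^2*z - x^2*y - y^3 - x*z + 3*y
tr(b^2 a^2 b a) = tr(b) * tr(a^2 b a b) - tr(a^2 b a)  (reduce the b square) = x*y*z^2 - x^2*z - y^2*z + z
tr(a^-1 b^2 a^2 b) = tr(b^2 a^2 b) * tr(a) - tr(b^2 a^2 b a)  (eliminate a^-1) = x^2*y^2*z - x^3*y - x*y^3 - x*y*z^2 + y^2*z + 3*x*y - z
reduce: tr(a^2 b^-1 a^-1 b^2) = tr(a^-1 b^2 a^2) * tr(b) - tr(a^-1 b^2 a^2 b)  (eliminate b^-1) = -x^2*y^2*z + x^3*y + x*y^3 + x*y*z^2 - 4*x*y + z
assemble the triple (tr(r) - 2; tr(r a) - x; tr(r b) - y)

-x^2*y*z + x^3 + x*y^2 + x*z^2 - 3*x - 2; -x^3*y*z + x^4 + x^2*y^2 + x^2*z^2 + x*y*z - 4*x^2 - y^2 - z^2 - x + 2; -x^2*y^2*z + x^3*y + x*y^3 + x*y*z^2 - 4*x*y - y + z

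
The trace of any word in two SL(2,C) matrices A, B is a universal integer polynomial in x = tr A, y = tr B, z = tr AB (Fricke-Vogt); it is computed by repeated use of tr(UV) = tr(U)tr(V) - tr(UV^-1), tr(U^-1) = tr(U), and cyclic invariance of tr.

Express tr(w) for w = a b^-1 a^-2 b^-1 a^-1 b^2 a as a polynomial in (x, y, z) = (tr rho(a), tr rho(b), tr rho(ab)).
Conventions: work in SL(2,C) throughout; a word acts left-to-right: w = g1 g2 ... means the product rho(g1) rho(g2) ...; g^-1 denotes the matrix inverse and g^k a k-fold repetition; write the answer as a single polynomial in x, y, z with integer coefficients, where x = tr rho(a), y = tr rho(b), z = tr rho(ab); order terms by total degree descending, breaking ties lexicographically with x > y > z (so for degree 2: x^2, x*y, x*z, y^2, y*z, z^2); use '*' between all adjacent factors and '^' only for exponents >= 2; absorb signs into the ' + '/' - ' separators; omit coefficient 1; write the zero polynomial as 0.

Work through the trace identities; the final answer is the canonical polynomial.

reduce: trace(a^2) = trace(a)*trace(a) - trace(1)   [square of a] = x^2 - 2
so trace(b a^2) = trace(a)*trace(b a) - trace(b)   [square of a] = x*z - y
reduce: trace(a b a^2) = trace(a)*trace(b a^2) - trace(b a)   [square of a] = x^2*z - x*y - z
trace(b a b a) = trace(a b)*trace(a b) - trace(1)   [split at a repeated a] = z^2 - 2
reduce: trace(b a b) = trace(b)*trace(a b) - trace(a)   [square of b] = y*z - x
trace(a b a^2 b) = trace(a)*trace(b a b a) - trace(b a b)   [square of a] = x*z^2 - y*z - x
so trace(b a^2 b^-1 a) = trace(a b a^2)*trace(b) - trace(a b a^2 b)   [inverse elimination on b] = x^2*y*z - x*y^2 - x*z^2 + x
trace(b a^2 b^-1 a^-1) = trace(b a^2 b^-1)*trace(a) - trace(b a^2 b^-1 a)   [inverse elimination on a] = -x^2*y*z + x^3 + x*y^2 + x*z^2 - 3*x
trace(b a^2 b^-1 a^-2) = trace(b a^2 b^-1 a^-1)*trace(a) - trace(b a^2 b^-1)   [inverse elimination on a] = -x^3*y*z + x^4 + x^2*y^2 + x^2*z^2 - 4*x^2 + 2
so trace(b^3 a) = trace(b)*trace(b a b) - trace(b a)   [square of b] = y^2*z - x*y - z
so trace(b^2) = trace(b)*trace(b) - trace(1)   [square of b] = y^2 - 2
reduce: trace(b^3) = trace(b)*trace(b^2) - trace(b)   [square of b] = y^3 - 3*y
trace(b^2 a^2 b) = trace(a)*trace(b^3 a) - trace(b^3)   [square of a] = x*y^2*z - x^2*y - y^3 - x*z + 3*y
trace(b a b^2 a) = trace(b)*trace(a b a b) - trace(a b a)   [square of b] = y*z^2 - x*z - y
trace(b^2 a^2 b a) = trace(a)*trace(b a b^2 a) - trace(b a b^2)   [square of a] = x*y*z^2 - x^2*z - y^2*z + z
trace(a^-1 b^2 a^2 b) = trace(b^2 a^2 b)*trace(a) - trace(b^2 a^2 b a)   [inverse elimination on a] = x^2*y^2*z - x^3*y - x*y^3 - x*y*z^2 + y^2*z + 3*x*y - z
reduce: trace(b^2 a^2 b^-1 a^-1) = trace(a^-1 b^2 a^2)*trace(b) - trace(a^-1 b^2 a^2 b)   [inverse elimination on b] = -x^2*y^2*z + x^3*y + x*y^3 + x*y*z^2 - 4*x*y + z
trace(a b^2 a) = trace(b)*trace(a^2 b) - trace(a^2)   [square of b] = x*y*z - x^2 - y^2 + 2
trace(b^2 a b^2 a) = trace(b)*trace(a b^2 a b) - trace(a b^2 a)   [square of b] = y^2*z^2 - 2*x*y*z + x^2 - 2
trace(b^2 a b^2) = trace(b)*trace(b a b^2) - trace(b a b)   [square of b] = y^3*z - x*y^2 - 2*y*z + x
so trace(b a b^2 a^2 b) = trace(a)*trace(b^2 a b^2 a) - trace(b^2 a b^2)   [square of a] = x*y^2*z^2 - 2*x^2*y*z - y^3*z + x^3 + x*y^2 + 2*y*z - 3*x
trace(b a b a b a) = trace(b a)*trace(b a b a) - trace(b^-1 a^-1)   [split at a repeated b] = z^3 - 3*z
trace(a^2 b a b a b) = trace(a)*trace(b a b a b a) - trace(b a b a b)   [square of a] = x*z^3 - y*z^2 - 2*x*z + y
reduce: trace(a^2 b a b a) = trace(a)*trace(a b a b a) - trace(a b a b)   [square of a] = x^2*z^2 - x*y*z - x^2 - z^2 + 2
so trace(b a b^2 a^2 b a) = trace(b)*trace(a^2 b a b a b) - trace(a^2 b a b a)   [square of b] = x*y*z^3 - x^2*z^2 - y^2*z^2 - x*y*z + x^2 + y^2 + z^2 - 2
trace(a^-1 b a b^2 a^2 b) = trace(b a b^2 a^2 b)*trace(a) - trace(b a b^2 a^2 b a)   [inverse elimination on a] = x^2*y^2*z^2 - 2*x^3*y*z - x*y^3*z - x*y*z^3 + x^4 + x^2*y^2 + x^2*z^2 + y^2*z^2 + 3*x*y*z - 4*x^2 - y^2 - z^2 + 2
reduce: trace(a^-2 b a b^2 a^2 b) = trace(a^-1 b a b^2 a^2 b)*trace(a) - trace(a^-1 b a b^2 a^2 b a)   [inverse elimination on a] = x^3*y^2*z^2 - 2*x^4*y*z - x^2*y^3*z - x^2*y*z^3 + x^5 + x^3*y^2 + x^3*z^2 + 5*x^2*y*z + y^3*z - 5*x^3 - 2*x*y^2 - x*z^2 - 2*y*z + 5*x
trace(a b^2 a^2 b^-1 a^-2 b) = trace(a^-2 b a b^2 a^2)*trace(b) - trace(a^-2 b a b^2 a^2 b)   [inverse elimination on b] = -x^3*y^2*z^2 + 2*x^4*y*z + x^2*y^3*z + x^2*y*z^3 - x^5 - x^3*y^2 - x^3*z^2 - 5*x^2*y*z + 5*x^3 + x*y^2 + x*z^2 + y*z - 5*x
so trace(b^2 a^2 b^-1 a^-2 b^-1 a) = trace(a b^2 a^2 b^-1 a^-2)*trace(b) - trace(a b^2 a^2 b^-1 a^-2 b)   [inverse elimination on b] = x^3*y^2*z^2 - 2*x^4*y*z - 2*x^2*y^3*z - x^2*y*z^3 + x^5 + 2*x^3*y^2 + x^3*z^2 + x*y^4 + x*y^2*z^2 + 5*x^2*y*z - 5*x^3 - 5*x*y^2 - x*z^2 + 5*x
trace(a b^-1 a^-2 b^-1 a^-1 b^2 a) = trace(b^2 a^2 b^-1 a^-2 b^-1)*trace(a) - trace(b^2 a^2 b^-1 a^-2 b^-1 a)   [inverse elimination on a] = -x^3*y^2*z^2 + x^4*y*z + 2*x^2*y^3*z + x^2*y*z^3 - x^3*y^2 - x*y^4 - x*y^2*z^2 - 5*x^2*y*z + x^3 + 5*x*y^2 + x*z^2 - 3*x

-x^3*y^2*z^2 + x^4*y*z + 2*x^2*y^3*z + x^2*y*z^3 - x^3*y^2 - x*y^4 - x*y^2*z^2 - 5*x^2*y*z + x^3 + 5*x*y^2 + x*z^2 - 3*x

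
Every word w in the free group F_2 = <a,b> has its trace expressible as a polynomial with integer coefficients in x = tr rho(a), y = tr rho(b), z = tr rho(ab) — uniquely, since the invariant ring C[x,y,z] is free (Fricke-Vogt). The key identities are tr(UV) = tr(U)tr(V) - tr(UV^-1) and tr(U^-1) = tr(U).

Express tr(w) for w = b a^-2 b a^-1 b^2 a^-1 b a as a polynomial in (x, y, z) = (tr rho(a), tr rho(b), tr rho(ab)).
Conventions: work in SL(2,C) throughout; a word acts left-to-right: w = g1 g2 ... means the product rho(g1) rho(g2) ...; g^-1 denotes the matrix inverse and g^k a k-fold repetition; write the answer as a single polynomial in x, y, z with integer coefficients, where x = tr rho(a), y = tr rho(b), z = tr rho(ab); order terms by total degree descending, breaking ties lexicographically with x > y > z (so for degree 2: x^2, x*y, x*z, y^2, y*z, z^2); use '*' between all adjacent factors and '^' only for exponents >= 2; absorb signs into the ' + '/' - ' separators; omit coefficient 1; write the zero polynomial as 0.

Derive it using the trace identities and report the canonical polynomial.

x^4*y^4*z - x^5*y^3 - 3*x^3*y^3*z^2 + x^4*y^2*z - x^2*y^4*z + 3*x^2*y^2*z^3 + x^5*y + 3*x^3*y^3 + x^3*y*z^2 + 2*x*y^3*z^2 - x*y*z^4 - x^4*z - 5*x^2*y^2*z - x^2*z^3 - y^2*z^3 - 3*x^3*y - x*y^3 + 2*x*y*z^2 + 3*x^2*z + y^2*z + z

reduce: trace(a b^2) = trace(b) * trace(a b) - trace(a) = y*z - x
so trace(b a b^2) = trace(b) * trace(a b^2) - trace(a b) = y^2*z - x*y - z
trace(b^3 a b) = trace(b) * trace(b a b^2) - trace(b a b) = y^3*z - x*y^2 - 2*y*z + x
trace(b^3 a b^2) = trace(b) * trace(b^3 a b) - trace(b^3 a) = y^4*z - x*y^3 - 3*y^2*z + 2*x*y + z
trace(a b a b) = trace(a b) * trace(a b) - trace(1)   [split at repeated a] = z^2 - 2
trace(a b a) = trace(a) * trace(b a) - trace(b) = x*z - y
so trace(a b a b^2) = trace(b) * trace(a b a b) - trace(a b a) = y*z^2 - x*z - y
trace(a b^3 a b) = trace(b) * trace(a b a b^2) - trace(a b a b) = y^2*z^2 - x*y*z - y^2 - z^2 + 2
trace(b^2) = trace(b) * trace(b) - trace(1) = y^2 - 2
trace(b^3) = trace(b) * trace(b^2) - trace(b) = y^3 - 3*y
reduce: trace(a b^3 a) = trace(a) * trace(b^3 a) - trace(b^3) = x*y^2*z - x^2*y - y^3 - x*z + 3*y
trace(b^3 a b^2 a) = trace(b) * trace(a b^3 a b) - trace(a b^3 a) = y^3*z^2 - 2*x*y^2*z + x^2*y - y*z^2 + x*z - y
trace(b a^-1 b^3 a b) = trace(b^3 a b^2) * trace(a) - trace(b^3 a b^2 a) = x*y^4*z - x^2*y^3 - y^3*z^2 - x*y^2*z + x^2*y + y*z^2 + y
reduce: trace(b^3 a b a b) = trace(b) * trace(b a b a b^2) - trace(b a b a b) = y^3*z^2 - x*y^2*z - y^3 - 2*y*z^2 + x*z + 3*y
trace(a b a b a b) = trace(b a) * trace(b a b a) - trace(b^-1 a^-1)   [split at repeated b] = z^3 - 3*z
trace(a b a b a) = trace(a) * trace(b a b a) - trace(b a b) = x*z^2 - y*z - x
trace(b a b a b a b) = trace(b) * trace(a b a b a b) - trace(a b a b a) = y*z^3 - x*z^2 - 2*y*z + x
trace(b^3 a b a b a) = trace(b) * trace(b a b a b a b) - trace(b a b a b a) = y^2*z^3 - x*y*z^2 - 2*y^2*z - z^3 + x*y + 3*z
trace(b a^-1 b^3 a b a) = trace(b^3 a b a b) * trace(a) - trace(b^3 a b a b a) = x*y^3*z^2 - x^2*y^2*z - y^2*z^3 - x*y^3 - x*y*z^2 + x^2*z + 2*y^2*z + z^3 + 2*x*y - 3*z
reduce: trace(b a b a^-1 b a^-1 b^2) = trace(b a^-1 b^3 a b) * trace(a) - trace(b a^-1 b^3 a b a) = x^2*y^4*z - x^3*y^3 - 2*x*y^3*z^2 + y^2*z^3 + x^3*y + x*y^3 + 2*x*y*z^2 - x^2*z - 2*y^2*z - z^3 - x*y + 3*z
trace(a^2 b a) = trace(a) * trace(b a^2) - trace(b a) = x^2*z - x*y - z
so trace(a b a b^2 a) = trace(b) * trace(a^2 b a b) - trace(a^2 b a) = x*y*z^2 - x^2*z - y^2*z + z
reduce: trace(b a b^2 a b a b) = trace(b) * trace(a b a b^2 a b) - trace(a b a b^2 a) = y^2*z^3 - 2*x*y*z^2 + x^2*z - y^2*z + x*y - z
reduce: trace(a b a b a b a b) = trace(b a b a) * trace(b a b a) - trace(1)   [split at repeated b] = z^4 - 4*z^2 + 2
so trace(a b a b a b a) = trace(a) * trace(b a b a b a) - trace(b a b a b) = x*z^3 - y*z^2 - 2*x*z + y
trace(b a b^2 a b a b a) = trace(b) * trace(a b a b a b a b) - trace(a b a b a b a) = y*z^4 - x*z^3 - 3*y*z^2 + 2*x*z + y
so trace(b^2 a b a b a^-1 b a) = trace(b a b^2 a b a b) * trace(a) - trace(b a b^2 a b a b a) = x*y^2*z^3 - 2*x^2*y*z^2 - y*z^4 + x^3*z - x*y^2*z + x*z^3 + x^2*y + 3*y*z^2 - 3*x*z - y
trace(b a b a^-1 b a^-1 b^2 a) = trace(b^2 a b a b a^-1 b) * trace(a) - trace(b^2 a b a b a^-1 b a) = x^2*y^3*z^2 - x^3*y^2*z - 2*x*y^2*z^3 - x^2*y^3 + x^2*y*z^2 + y*z^4 + 3*x*y^2*z + x^2*y - 3*y*z^2 + y
trace(a^-1 b a^-1 b^2 a^-1 b a b) = trace(b a b a^-1 b a^-1 b^2) * trace(a) - trace(b a b a^-1 b a^-1 b^2 a) = x^3*y^4*z - x^4*y^3 - 3*x^2*y^3*z^2 + x^3*y^2*z + 3*x*y^2*z^3 + x^4*y + 2*x^2*y^3 + x^2*y*z^2 - y*z^4 - x^3*z - 5*x*y^2*z - x*z^3 - 2*x^2*y + 3*y*z^2 + 3*x*z - y
trace(b a b^2 a^-1 b^2 a) = trace(b^2 a b a b^2) * trace(a) - trace(b^2 a b a b^2 a) = x*y^3*z^2 - x^2*y^2*z - y^2*z^3 - x*y^3 + y^2*z + 2*x*y + z
so trace(b a^-1 b^2 a^-1 b a b) = trace(b a b^2 a^-1 b^2) * trace(a) - trace(b a b^2 a^-1 b^2 a) = x^2*y^4*z - x^3*y^3 - 2*x*y^3*z^2 + y^2*z^3 + x^3*y + x*y^3 + x*y*z^2 - y^2*z - x*y - z
trace(b a^-2 b a^-1 b^2 a^-1 b a) = trace(a^-1 b a^-1 b^2 a^-1 b a b) * trace(a) - trace(a^-1 b a^-1 b^2 a^-1 b a b a) = x^4*y^4*z - x^5*y^3 - 3*x^3*y^3*z^2 + x^4*y^2*z - x^2*y^4*z + 3*x^2*y^2*z^3 + x^5*y + 3*x^3*y^3 + x^3*y*z^2 + 2*x*y^3*z^2 - x*y*z^4 - x^4*z - 5*x^2*y^2*z - x^2*z^3 - y^2*z^3 - 3*x^3*y - x*y^3 + 2*x*y*z^2 + 3*x^2*z + y^2*z + z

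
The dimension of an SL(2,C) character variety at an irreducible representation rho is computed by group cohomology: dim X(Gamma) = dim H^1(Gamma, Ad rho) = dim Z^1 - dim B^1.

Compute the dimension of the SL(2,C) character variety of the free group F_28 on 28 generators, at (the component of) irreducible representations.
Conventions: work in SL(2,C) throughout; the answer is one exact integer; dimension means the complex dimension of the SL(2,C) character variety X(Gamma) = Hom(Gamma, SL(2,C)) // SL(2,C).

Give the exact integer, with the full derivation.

81

Gamma = F_28 has 28 generators and no relators.
A cocycle picks one sl_2 vector per generator freely, giving dim Z^1 = 3*28 = 84.
dim B^1 = 3: the coboundary map is injective because an irreducible image has centralizer 0 in sl_2.
Therefore dim X = 84 - 3 = 81.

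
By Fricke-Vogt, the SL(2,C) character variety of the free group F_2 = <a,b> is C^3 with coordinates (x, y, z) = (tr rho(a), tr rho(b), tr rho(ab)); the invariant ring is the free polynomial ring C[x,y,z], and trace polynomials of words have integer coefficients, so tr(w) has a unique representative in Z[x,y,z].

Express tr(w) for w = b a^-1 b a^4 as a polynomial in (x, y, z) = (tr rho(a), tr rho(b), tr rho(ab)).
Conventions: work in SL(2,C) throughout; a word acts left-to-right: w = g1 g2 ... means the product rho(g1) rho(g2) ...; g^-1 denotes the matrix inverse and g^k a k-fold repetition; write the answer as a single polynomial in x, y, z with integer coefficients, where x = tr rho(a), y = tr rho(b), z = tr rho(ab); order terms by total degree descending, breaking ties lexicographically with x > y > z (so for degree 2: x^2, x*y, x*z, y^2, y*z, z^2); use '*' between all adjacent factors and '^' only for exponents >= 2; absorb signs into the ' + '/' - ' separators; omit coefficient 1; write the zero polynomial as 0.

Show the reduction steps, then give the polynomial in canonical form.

x^4*y*z - x^5 - x^3*y^2 - x^3*z^2 - x^2*y*z + 5*x^3 + x*y^2 + 2*x*z^2 - y*z - 5*x

apply: trace(b a^2) = trace(a) trace(b a) - trace(b)  (reduce the a square) = x*z - y
trace(a^2 b a) = trace(a) trace(b a^2) - trace(b a)  (reduce the a square) = x^2*z - x*y - z
apply: trace(a^4 b) = trace(a) trace(a^2 b a) - trace(a^2 b)  (reduce the a square) = x^3*z - x^2*y - 2*x*z + y
apply: trace(a^2) = trace(a) trace(a) - trace(1)  (reduce the a square) = x^2 - 2
apply: trace(a^3) = trace(a) trace(a^2) - trace(a)  (reduce the a square) = x^3 - 3*x
trace(a^4) = trace(a) trace(a^3) - trace(a^2)  (reduce the a square) = x^4 - 4*x^2 + 2
trace(b a^4 b) = trace(b) trace(a^4 b) - trace(a^4)  (reduce the b square) = x^3*y*z - x^4 - x^2*y^2 - 2*x*y*z + 4*x^2 + y^2 - 2
trace(b a b a) = trace(b a) trace(b a) - trace(1)  (split on b) = z^2 - 2
apply: trace(b a b) = trace(b) trace(a b) - trace(a)  (reduce the b square) = y*z - x
apply: trace(a b a b a) = trace(a) trace(b a b a) - trace(b a b)  (reduce the a square) = x*z^2 - y*z - x
apply: trace(a b a b a^2) = trace(a) trace(a b a b a) - trace(a b a b)  (reduce the a square) = x^2*z^2 - x*y*z - x^2 - z^2 + 2
trace(b a^4 b a) = trace(a) trace(a b a b a^2) - trace(a b a b a)  (reduce the a square) = x^3*z^2 - x^2*y*z - x^3 - 2*x*z^2 + y*z + 3*x
trace(b a^-1 b a^4) = trace(b a^4 b) trace(a) - trace(b a^4 b a)  (eliminate a^-1) = x^4*y*z - x^5 - x^3*y^2 - x^3*z^2 - x^2*y*z + 5*x^3 + x*y^2 + 2*x*z^2 - y*z - 5*x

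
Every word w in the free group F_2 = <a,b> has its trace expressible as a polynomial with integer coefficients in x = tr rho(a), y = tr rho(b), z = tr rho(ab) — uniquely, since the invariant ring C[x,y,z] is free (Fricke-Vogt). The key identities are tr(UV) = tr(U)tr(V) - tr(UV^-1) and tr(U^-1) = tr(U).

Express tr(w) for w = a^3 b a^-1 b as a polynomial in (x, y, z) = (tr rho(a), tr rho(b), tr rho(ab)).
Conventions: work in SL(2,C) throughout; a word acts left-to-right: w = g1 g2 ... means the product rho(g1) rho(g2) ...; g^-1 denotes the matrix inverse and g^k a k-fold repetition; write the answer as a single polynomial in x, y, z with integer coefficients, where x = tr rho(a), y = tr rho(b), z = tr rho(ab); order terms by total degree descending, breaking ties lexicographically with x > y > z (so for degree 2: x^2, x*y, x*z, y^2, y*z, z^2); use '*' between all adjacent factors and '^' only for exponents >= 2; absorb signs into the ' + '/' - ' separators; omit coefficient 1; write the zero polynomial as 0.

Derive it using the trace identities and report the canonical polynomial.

trace(a^2 b) = trace(a) trace(b a) - trace(b) = x*z - y
trace(a^2) = trace(a) trace(a) - trace(1) = x^2 - 2
trace(a b^2 a) = trace(b) trace(a^2 b) - trace(a^2) = x*y*z - x^2 - y^2 + 2
trace(a b^2) = trace(b) trace(a b) - trace(a) = y*z - x
trace(b a^3 b) = trace(a) trace(a b^2 a) - trace(a b^2) = x^2*y*z - x^3 - x*y^2 - y*z + 3*x
trace(b a b a) = trace(a b) trace(a b) - trace(1) = z^2 - 2
trace(a b a b a) = trace(a) trace(b a b a) - trace(b a b) = x*z^2 - y*z - x
trace(b a^3 b a) = trace(a) trace(a b a b a) - trace(a b a b) = x^2*z^2 - x*y*z - x^2 - z^2 + 2
trace(a^3 b a^-1 b) = trace(b a^3 b) trace(a) - trace(b a^3 b a) = x^3*y*z - x^4 - x^2*y^2 - x^2*z^2 + 4*x^2 + z^2 - 2

x^3*y*z - x^4 - x^2*y^2 - x^2*z^2 + 4*x^2 + z^2 - 2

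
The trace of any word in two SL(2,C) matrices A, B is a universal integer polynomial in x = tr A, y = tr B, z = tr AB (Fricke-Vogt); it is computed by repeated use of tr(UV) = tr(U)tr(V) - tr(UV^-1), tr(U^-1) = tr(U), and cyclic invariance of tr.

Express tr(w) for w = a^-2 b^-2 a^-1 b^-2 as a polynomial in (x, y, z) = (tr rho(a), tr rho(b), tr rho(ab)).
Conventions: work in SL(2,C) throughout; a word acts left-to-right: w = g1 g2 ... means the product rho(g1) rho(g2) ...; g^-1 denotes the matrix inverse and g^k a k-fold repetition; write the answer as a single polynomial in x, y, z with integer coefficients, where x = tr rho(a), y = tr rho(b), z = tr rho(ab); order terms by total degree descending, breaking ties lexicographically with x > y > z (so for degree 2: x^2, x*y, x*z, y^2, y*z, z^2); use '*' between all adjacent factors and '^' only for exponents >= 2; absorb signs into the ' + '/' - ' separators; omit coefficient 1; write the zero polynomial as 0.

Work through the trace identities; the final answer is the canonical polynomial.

trace(a^-1) = trace(a) = x
and trace(a^-1 b) = trace(b)*trace(a) - trace(b a)  (eliminate a^-1) = x*y - z
and trace(a^-1 b^-1) = trace(a^-1)*trace(b) - trace(a^-1 b)  (eliminate b^-1) = z
and trace(b^-2 a^-1) = trace(a^-1 b^-1)*trace(b) - trace(a^-1)  (eliminate b^-1) = y*z - x
trace(b^-1 a^-1 b^-2) = trace(b^-2 a^-1)*trace(b) - trace(b^-2 a^-1 b)  (eliminate b^-1) = y^2*z - x*y - z
next, trace(b^-2) = trace(b^-1)*trace(b) - trace(1)  (eliminate b^-1) = y^2 - 2
trace(b a b a) = trace(a b)*trace(a b) - trace(1)  (split on a) = z^2 - 2
and trace(a b a^-1 b) = trace(b a b)*trace(a) - trace(b a b a)  (eliminate a^-1) = x*y*z - x^2 - z^2 + 2
trace(b^-1 a b a^-1) = trace(a b a^-1)*trace(b) - trace(a b a^-1 b)  (eliminate b^-1) = -x*y*z + x^2 + y^2 + z^2 - 2
trace(a^-1 b^-2 a b) = trace(b^-1 a b a^-1)*trace(b) - trace(b^-1 a b a^-1 b)  (eliminate b^-1) = -x*y^2*z + x^2*y + y^3 + y*z^2 - 3*y
trace(b^-1 a^-1 b^-2 a) = trace(a^-1 b^-2 a)*trace(b) - trace(a^-1 b^-2 a b)  (eliminate b^-1) = x*y^2*z - x^2*y - y*z^2 + y
and trace(b^-1 a^-1 b^-2 a^-1) = trace(b^-1 a^-1 b^-2)*trace(a) - trace(b^-1 a^-1 b^-2 a)  (eliminate a^-1) = y*z^2 - x*z - y
trace(a^-1 b^-2 a^-1) = trace(a^-1 b^-2)*trace(a) - trace(a^-1 b^-2 a)  (eliminate a^-1) = x*y*z - x^2 - y^2 + 2
trace(b^-2 a^-1 b^-2 a^-1) = trace(b^-1 a^-1 b^-2 a^-1)*trace(b) - trace(b^-1 a^-1 b^-2 a^-1 b)  (eliminate b^-1) = y^2*z^2 - 2*x*y*z + x^2 - 2
next, trace(b^-2 a^-1 b^-2) = trace(b^-3 a^-1)*trace(b) - trace(b^-3 a^-1 b)  (eliminate b^-1) = y^3*z - x*y^2 - 2*y*z + x
and trace(a^-2 b^-2 a^-1 b^-2) = trace(b^-2 a^-1 b^-2 a^-1)*trace(a) - trace(b^-2 a^-1 b^-2)  (eliminate a^-1) = x*y^2*z^2 - 2*x^2*y*z - y^3*z + x^3 + x*y^2 + 2*y*z - 3*x

x*y^2*z^2 - 2*x^2*y*z - y^3*z + x^3 + x*y^2 + 2*y*z - 3*x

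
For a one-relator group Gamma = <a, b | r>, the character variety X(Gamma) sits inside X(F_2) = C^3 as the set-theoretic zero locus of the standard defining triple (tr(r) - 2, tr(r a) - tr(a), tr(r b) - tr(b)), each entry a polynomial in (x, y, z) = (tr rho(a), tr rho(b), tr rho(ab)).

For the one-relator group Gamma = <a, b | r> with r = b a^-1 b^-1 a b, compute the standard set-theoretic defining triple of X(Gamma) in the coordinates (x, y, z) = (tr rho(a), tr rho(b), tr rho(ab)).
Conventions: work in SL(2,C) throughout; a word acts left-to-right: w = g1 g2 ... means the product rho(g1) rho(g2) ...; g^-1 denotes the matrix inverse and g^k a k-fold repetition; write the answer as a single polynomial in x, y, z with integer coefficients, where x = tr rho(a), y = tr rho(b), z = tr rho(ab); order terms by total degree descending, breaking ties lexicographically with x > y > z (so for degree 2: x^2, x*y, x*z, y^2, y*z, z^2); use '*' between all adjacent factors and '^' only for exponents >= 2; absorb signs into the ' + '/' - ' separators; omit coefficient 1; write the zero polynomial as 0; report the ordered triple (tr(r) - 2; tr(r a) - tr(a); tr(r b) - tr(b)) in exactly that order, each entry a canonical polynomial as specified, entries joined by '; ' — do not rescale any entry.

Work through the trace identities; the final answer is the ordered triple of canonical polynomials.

-x*y^2*z + x^2*y + y^3 + y*z^2 - 3*y - 2; -x*y*z^2 + x^2*z + y^2*z + z^3 - x - 3*z; -x*y^3*z + x^2*y^2 + y^4 + y^2*z^2 + x*y*z - x^2 - 4*y^2 - z^2 - y + 2

apply: trace(b^2 a) = trace(b)*trace(a b) - trace(a)   [square of b] = y*z - x
apply: trace(b^2) = trace(b)*trace(b) - trace(1)   [square of b] = y^2 - 2
trace(a b^2 a) = trace(a)*trace(b^2 a) - trace(b^2)   [square of a] = x*y*z - x^2 - y^2 + 2
trace(a b a b) = trace(a b)*trace(a b) - trace(1)   [split at a repeated a] = z^2 - 2
trace(a b a) = trace(a)*trace(b a) - trace(b)   [square of a] = x*z - y
trace(a b^2 a b) = trace(b)*trace(a b a b) - trace(a b a)   [square of b] = y*z^2 - x*z - y
trace(b^-1 a b^2 a) = trace(a b^2 a)*trace(b) - trace(a b^2 a b)   [inverse elimination on b] = x*y^2*z - x^2*y - y^3 - y*z^2 + x*z + 3*y
use: trace(b a^-1 b^-1 a b) = trace(b^-1 a b^2)*trace(a) - trace(b^-1 a b^2 a)   [inverse elimination on a] = -x*y^2*z + x^2*y + y^3 + y*z^2 - 3*y
trace(b a b a b a) = trace(b a b a)*trace(b a) - trace(a b)   [split at a repeated b] = z^3 - 3*z
use: trace(a b a b a^-1 b) = trace(b a b a b)*trace(a) - trace(b a b a b a)   [inverse elimination on a] = x*y*z^2 - x^2*z - z^3 - x*y + 3*z
trace(b a^-1 b^-1 a b a) = trace(a b a b a^-1)*trace(b) - trace(a b a b a^-1 b)   [inverse elimination on b] = -x*y*z^2 + x^2*z + y^2*z + z^3 - 3*z
trace(b^3) = trace(b)*trace(b^2) - trace(b) = y^3 - 3*y
trace(b^2 a b) = trace(b)*trace(a b^2) - trace(a b) = y^2*z - x*y - z
trace(b a b^3) = trace(b)*trace(b^2 a b) - trace(b^2 a) = y^3*z - x*y^2 - 2*y*z + x
use: trace(b a b^3 a) = trace(b)*trace(b a b a b) - trace(b a b a) = y^2*z^2 - x*y*z - y^2 - z^2 + 2
apply: trace(a b^3 a^-1 b) = trace(b a b^3)*trace(a) - trace(b a b^3 a) = x*y^3*z - x^2*y^2 - y^2*z^2 - x*y*z + x^2 + y^2 + z^2 - 2
use: trace(b a^-1 b^-1 a b^2) = trace(a b^3 a^-1)*trace(b) - trace(a b^3 a^-1 b) = -x*y^3*z + x^2*y^2 + y^4 + y^2*z^2 + x*y*z - x^2 - 4*y^2 - z^2 + 2
assemble the triple (trace(r) - 2; trace(r a) - x; trace(r b) - y)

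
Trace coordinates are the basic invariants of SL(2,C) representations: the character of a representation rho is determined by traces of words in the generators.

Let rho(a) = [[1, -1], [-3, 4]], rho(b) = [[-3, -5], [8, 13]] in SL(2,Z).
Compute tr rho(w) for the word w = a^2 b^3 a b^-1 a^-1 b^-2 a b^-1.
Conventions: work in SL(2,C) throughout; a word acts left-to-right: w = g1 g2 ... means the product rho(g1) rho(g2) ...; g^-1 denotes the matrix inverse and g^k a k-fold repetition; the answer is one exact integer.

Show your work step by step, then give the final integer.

rho(a) = [[1, -1], [-3, 4]]
... * rho(a) = [[1, -1], [-3, 4]]  ->  [[4, -5], [-15, 19]]
... * rho(b) = [[-3, -5], [8, 13]]  ->  [[-52, -85], [197, 322]]
... * rho(b) = [[-3, -5], [8, 13]]  ->  [[-524, -845], [1985, 3201]]
... * rho(b) = [[-3, -5], [8, 13]]  ->  [[-5188, -8365], [19653, 31688]]
... * rho(a) = [[1, -1], [-3, 4]]  ->  [[19907, -28272], [-75411, 107099]]
... * rho(b^-1) = [[13, 5], [-8, -3]]  ->  [[484967, 184351], [-1837135, -698352]]
... * rho(a^-1) = [[4, 1], [3, 1]]  ->  [[2492921, 669318], [-9443596, -2535487]]
... * rho(b^-1) = [[13, 5], [-8, -3]]  ->  [[27053429, 10456651], [-102482852, -39611519]]
... * rho(b^-1) = [[13, 5], [-8, -3]]  ->  [[268041369, 103897192], [-1015384924, -393579703]]
... * rho(a) = [[1, -1], [-3, 4]]  ->  [[-43650207, 147547399], [165354185, -558933888]]
... * rho(b^-1) = [[13, 5], [-8, -3]]  ->  [[-1747831883, -660893232], [6621075509, 2503572589]]
tr = -1747831883 + 2503572589 = 755740706

755740706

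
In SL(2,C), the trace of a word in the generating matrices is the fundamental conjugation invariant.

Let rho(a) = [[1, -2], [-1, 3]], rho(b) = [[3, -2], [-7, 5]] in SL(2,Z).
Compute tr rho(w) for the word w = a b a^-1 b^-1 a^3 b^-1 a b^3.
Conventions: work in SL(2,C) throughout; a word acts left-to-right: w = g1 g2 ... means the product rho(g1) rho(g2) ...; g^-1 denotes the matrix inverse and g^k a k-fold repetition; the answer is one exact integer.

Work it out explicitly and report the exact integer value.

rho(a) = [[1, -2], [-1, 3]]
... * rho(b) = [[3, -2], [-7, 5]]  ->  [[17, -12], [-24, 17]]
... * rho(a^-1) = [[3, 2], [1, 1]]  ->  [[39, 22], [-55, -31]]
... * rho(b^-1) = [[5, 2], [7, 3]]  ->  [[349, 144], [-492, -203]]
... * rho(a) = [[1, -2], [-1, 3]]  ->  [[205, -266], [-289, 375]]
... * rho(a) = [[1, -2], [-1, 3]]  ->  [[471, -1208], [-664, 1703]]
... * rho(a) = [[1, -2], [-1, 3]]  ->  [[1679, -4566], [-2367, 6437]]
... * rho(b^-1) = [[5, 2], [7, 3]]  ->  [[-23567, -10340], [33224, 14577]]
... * rho(a) = [[1, -2], [-1, 3]]  ->  [[-13227, 16114], [18647, -22717]]
... * rho(b) = [[3, -2], [-7, 5]]  ->  [[-152479, 107024], [214960, -150879]]
... * rho(b) = [[3, -2], [-7, 5]]  ->  [[-1206605, 840078], [1701033, -1184315]]
... * rho(b) = [[3, -2], [-7, 5]]  ->  [[-9500361, 6613600], [13393304, -9323641]]
tr = -9500361 + -9323641 = -18824002

-18824002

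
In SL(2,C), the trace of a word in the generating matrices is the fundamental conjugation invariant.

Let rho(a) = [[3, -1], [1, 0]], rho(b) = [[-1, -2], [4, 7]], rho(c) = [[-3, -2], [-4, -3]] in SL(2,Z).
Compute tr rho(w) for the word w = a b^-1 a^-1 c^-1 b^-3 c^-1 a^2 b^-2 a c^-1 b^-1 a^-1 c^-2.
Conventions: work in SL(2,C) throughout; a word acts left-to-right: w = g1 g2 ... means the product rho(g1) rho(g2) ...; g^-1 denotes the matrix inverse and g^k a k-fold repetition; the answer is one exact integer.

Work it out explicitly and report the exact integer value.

rho(a) = [[3, -1], [1, 0]]
... * rho(b^-1) = [[7, 2], [-4, -1]]  ->  [[25, 7], [7, 2]]
... * rho(a^-1) = [[0, 1], [-1, 3]]  ->  [[-7, 46], [-2, 13]]
... * rho(c^-1) = [[-3, 2], [4, -3]]  ->  [[205, -152], [58, -43]]
... * rho(b^-1) = [[7, 2], [-4, -1]]  ->  [[2043, 562], [578, 159]]
... * rho(b^-1) = [[7, 2], [-4, -1]]  ->  [[12053, 3524], [3410, 997]]
... * rho(b^-1) = [[7, 2], [-4, -1]]  ->  [[70275, 20582], [19882, 5823]]
... * rho(c^-1) = [[-3, 2], [4, -3]]  ->  [[-128497, 78804], [-36354, 22295]]
... * rho(a) = [[3, -1], [1, 0]]  ->  [[-306687, 128497], [-86767, 36354]]
... * rho(a) = [[3, -1], [1, 0]]  ->  [[-791564, 306687], [-223947, 86767]]
... * rho(b^-1) = [[7, 2], [-4, -1]]  ->  [[-6767696, -1889815], [-1914697, -534661]]
... * rho(b^-1) = [[7, 2], [-4, -1]]  ->  [[-39814612, -11645577], [-11264235, -3294733]]
... * rho(a) = [[3, -1], [1, 0]]  ->  [[-131089413, 39814612], [-37087438, 11264235]]
... * rho(c^-1) = [[-3, 2], [4, -3]]  ->  [[552526687, -381622662], [156319254, -107967581]]
... * rho(b^-1) = [[7, 2], [-4, -1]]  ->  [[5394177457, 1486676036], [1526105102, 420606089]]
... * rho(a^-1) = [[0, 1], [-1, 3]]  ->  [[-1486676036, 9854205565], [-420606089, 2787923369]]
... * rho(c^-1) = [[-3, 2], [4, -3]]  ->  [[43876850368, -32535968767], [12413511743, -9204982285]]
... * rho(c^-1) = [[-3, 2], [4, -3]]  ->  [[-261774426172, 185361607037], [-74060464369, 52441970341]]
tr = -261774426172 + 52441970341 = -209332455831

-209332455831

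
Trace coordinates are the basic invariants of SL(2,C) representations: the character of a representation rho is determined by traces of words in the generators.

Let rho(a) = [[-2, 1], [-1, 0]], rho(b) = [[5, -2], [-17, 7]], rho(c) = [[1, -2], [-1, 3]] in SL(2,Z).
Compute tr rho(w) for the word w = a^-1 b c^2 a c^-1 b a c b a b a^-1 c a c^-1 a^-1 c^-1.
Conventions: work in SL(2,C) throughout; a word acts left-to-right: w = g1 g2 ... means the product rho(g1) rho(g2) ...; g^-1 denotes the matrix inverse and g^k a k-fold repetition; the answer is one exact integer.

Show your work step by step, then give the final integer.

rho(a^-1) = [[0, -1], [1, -2]]
... * rho(b) = [[5, -2], [-17, 7]]  ->  [[17, -7], [39, -16]]
... * rho(c) = [[1, -2], [-1, 3]]  ->  [[24, -55], [55, -126]]
... * rho(c) = [[1, -2], [-1, 3]]  ->  [[79, -213], [181, -488]]
... * rho(a) = [[-2, 1], [-1, 0]]  ->  [[55, 79], [126, 181]]
... * rho(c^-1) = [[3, 2], [1, 1]]  ->  [[244, 189], [559, 433]]
... * rho(b) = [[5, -2], [-17, 7]]  ->  [[-1993, 835], [-4566, 1913]]
... * rho(a) = [[-2, 1], [-1, 0]]  ->  [[3151, -1993], [7219, -4566]]
... * rho(c) = [[1, -2], [-1, 3]]  ->  [[5144, -12281], [11785, -28136]]
... * rho(b) = [[5, -2], [-17, 7]]  ->  [[234497, -96255], [537237, -220522]]
... * rho(a) = [[-2, 1], [-1, 0]]  ->  [[-372739, 234497], [-853952, 537237]]
... * rho(b) = [[5, -2], [-17, 7]]  ->  [[-5850144, 2386957], [-13402789, 5468563]]
... * rho(a^-1) = [[0, -1], [1, -2]]  ->  [[2386957, 1076230], [5468563, 2465663]]
... * rho(c) = [[1, -2], [-1, 3]]  ->  [[1310727, -1545224], [3002900, -3540137]]
... * rho(a) = [[-2, 1], [-1, 0]]  ->  [[-1076230, 1310727], [-2465663, 3002900]]
... * rho(c^-1) = [[3, 2], [1, 1]]  ->  [[-1917963, -841733], [-4394089, -1928426]]
... * rho(a^-1) = [[0, -1], [1, -2]]  ->  [[-841733, 3601429], [-1928426, 8250941]]
... * rho(c^-1) = [[3, 2], [1, 1]]  ->  [[1076230, 1917963], [2465663, 4394089]]
tr = 1076230 + 4394089 = 5470319

5470319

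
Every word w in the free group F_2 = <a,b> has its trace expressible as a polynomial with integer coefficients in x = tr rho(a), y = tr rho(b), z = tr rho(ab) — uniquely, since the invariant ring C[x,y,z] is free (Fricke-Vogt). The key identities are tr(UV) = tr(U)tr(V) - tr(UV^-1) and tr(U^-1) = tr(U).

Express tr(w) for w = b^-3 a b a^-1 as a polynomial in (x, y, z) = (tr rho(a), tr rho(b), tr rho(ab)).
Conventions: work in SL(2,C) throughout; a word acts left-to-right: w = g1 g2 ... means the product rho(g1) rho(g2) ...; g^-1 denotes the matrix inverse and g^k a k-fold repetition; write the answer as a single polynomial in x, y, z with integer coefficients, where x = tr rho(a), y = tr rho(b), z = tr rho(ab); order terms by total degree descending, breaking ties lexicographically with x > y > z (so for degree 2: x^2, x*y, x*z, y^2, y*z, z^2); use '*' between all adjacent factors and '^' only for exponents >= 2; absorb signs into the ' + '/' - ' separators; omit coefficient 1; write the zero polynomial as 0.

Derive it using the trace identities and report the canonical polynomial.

so trace(b^-1 a) = trace(a) * trace(b) - trace(a b)   [inverse elimination on b] = x*y - z
trace(a b a) = trace(a) * trace(b a) - trace(b)   [square of a] = x*z - y
reduce: trace(a b a b) = trace(a b) * trace(a b) - trace(1)   [split at a repeated a] = z^2 - 2
trace(a b a b^-1) = trace(a b a) * trace(b) - trace(a b a b)   [inverse elimination on b] = x*y*z - y^2 - z^2 + 2
trace(b^-2 a b a) = trace(a b a b^-1) * trace(b) - trace(a b a)   [inverse elimination on b] = x*y^2*z - y^3 - y*z^2 - x*z + 3*y
trace(b^-1 a b a^-1 b^-1) = trace(b^-2 a b) * trace(a) - trace(b^-2 a b a)   [inverse elimination on a] = -x*y^2*z + x^2*y + y^3 + y*z^2 - 3*y
so trace(b^-1 a b a^-1) = trace(b^-1 a b) * trace(a) - trace(b^-1 a b a)   [inverse elimination on a] = -x*y*z + x^2 + y^2 + z^2 - 2
so trace(b^-3 a b a^-1) = trace(b^-1 a b a^-1 b^-1) * trace(b) - trace(b^-1 a b a^-1)   [inverse elimination on b] = -x*y^3*z + x^2*y^2 + y^4 + y^2*z^2 + x*y*z - x^2 - 4*y^2 - z^2 + 2

-x*y^3*z + x^2*y^2 + y^4 + y^2*z^2 + x*y*z - x^2 - 4*y^2 - z^2 + 2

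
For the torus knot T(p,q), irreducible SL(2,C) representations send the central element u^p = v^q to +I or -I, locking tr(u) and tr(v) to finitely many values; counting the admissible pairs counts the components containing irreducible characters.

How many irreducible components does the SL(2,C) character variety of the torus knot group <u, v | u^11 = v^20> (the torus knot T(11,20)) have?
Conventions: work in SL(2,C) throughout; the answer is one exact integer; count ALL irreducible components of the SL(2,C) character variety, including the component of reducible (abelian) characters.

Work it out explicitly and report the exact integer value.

96

In the torus knot group T(11,20), u^11 = v^20 is central, so an irreducible representation sends it to +I or -I (Schur).
On an irreducible component, tr(u) is locked at 2*cos(pi*alpha/11) for some alpha in 1..10, and tr(v) at 2*cos(pi*beta/20) for some beta in 1..19.
Consistency of u^11 = (-1)^alpha I with v^20 = (-1)^beta I forces alpha = beta (mod 2).
Counting: 5 odd alphas x 10 odd betas + 5 even alphas x 9 even betas = 50 + 45 = 95.
components with irreducible characters: 95; plus the single component of reducible (abelian) characters: total 96.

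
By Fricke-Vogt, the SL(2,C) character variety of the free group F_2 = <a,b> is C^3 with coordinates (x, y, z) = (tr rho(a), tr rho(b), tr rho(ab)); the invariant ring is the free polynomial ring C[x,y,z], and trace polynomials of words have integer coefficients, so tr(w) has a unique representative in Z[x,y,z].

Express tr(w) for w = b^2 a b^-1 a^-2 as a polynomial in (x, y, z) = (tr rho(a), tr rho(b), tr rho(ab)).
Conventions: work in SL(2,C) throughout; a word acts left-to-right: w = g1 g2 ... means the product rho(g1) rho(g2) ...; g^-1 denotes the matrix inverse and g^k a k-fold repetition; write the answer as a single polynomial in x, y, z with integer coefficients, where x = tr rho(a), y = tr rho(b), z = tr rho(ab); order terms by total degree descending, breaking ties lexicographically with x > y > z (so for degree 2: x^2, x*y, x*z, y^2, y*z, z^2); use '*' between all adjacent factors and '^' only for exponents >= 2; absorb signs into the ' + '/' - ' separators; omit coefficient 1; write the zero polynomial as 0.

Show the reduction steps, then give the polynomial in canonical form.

trace(b^2) = trace(b) trace(b) - trace(1)  (reduce the b square) = y^2 - 2
use: trace(b^2 a) = trace(b) trace(a b) - trace(a)  (reduce the b square) = y*z - x
trace(a^-1 b^2) = trace(b^2) trace(a) - trace(b^2 a)  (eliminate a^-1) = x*y^2 - y*z - x
trace(b^2 a b) = trace(b) trace(b a b) - trace(b a)  (reduce the b square) = y^2*z - x*y - z
trace(a b a b) = trace(b a) trace(b a) - trace(1)  (split on b) = z^2 - 2
apply: trace(a b a) = trace(a) trace(b a) - trace(b)  (reduce the a square) = x*z - y
use: trace(b^2 a b a) = trace(b) trace(a b a b) - trace(a b a)  (reduce the b square) = y*z^2 - x*z - y
trace(a^-1 b^2 a b) = trace(b^2 a b) trace(a) - trace(b^2 a b a)  (eliminate a^-1) = x*y^2*z - x^2*y - y*z^2 + y
apply: trace(a^-2 b^2 a b) = trace(a^-1 b^2 a b) trace(a) - trace(a^-1 b^2 a b a)  (eliminate a^-1) = x^2*y^2*z - x^3*y - x*y*z^2 - y^2*z + 2*x*y + z
trace(b^2 a b^-1 a^-2) = trace(a^-2 b^2 a) trace(b) - trace(a^-2 b^2 a b)  (eliminate b^-1) = -x^2*y^2*z + x^3*y + x*y^3 + x*y*z^2 - 3*x*y - z

-x^2*y^2*z + x^3*y + x*y^3 + x*y*z^2 - 3*x*y - z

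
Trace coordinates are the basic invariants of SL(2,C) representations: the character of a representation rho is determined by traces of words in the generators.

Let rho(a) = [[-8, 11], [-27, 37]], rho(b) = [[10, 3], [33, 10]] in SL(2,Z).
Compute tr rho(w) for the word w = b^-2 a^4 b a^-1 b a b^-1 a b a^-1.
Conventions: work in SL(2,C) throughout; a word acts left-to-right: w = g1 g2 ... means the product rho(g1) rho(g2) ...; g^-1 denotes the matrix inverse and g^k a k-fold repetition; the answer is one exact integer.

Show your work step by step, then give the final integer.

-44330416307521

rho(b^-1) = [[10, -3], [-33, 10]]
... * rho(b^-1) = [[10, -3], [-33, 10]]  ->  [[199, -60], [-660, 199]]
... * rho(a) = [[-8, 11], [-27, 37]]  ->  [[28, -31], [-93, 103]]
... * rho(a) = [[-8, 11], [-27, 37]]  ->  [[613, -839], [-2037, 2788]]
... * rho(a) = [[-8, 11], [-27, 37]]  ->  [[17749, -24300], [-58980, 80749]]
... * rho(a) = [[-8, 11], [-27, 37]]  ->  [[514108, -703861], [-1708383, 2338933]]
... * rho(b) = [[10, 3], [33, 10]]  ->  [[-18086333, -5496286], [60100959, 18264181]]
... * rho(a^-1) = [[37, -11], [27, -8]]  ->  [[-817594043, 242919951], [2716868370, -807223997]]
... * rho(b) = [[10, 3], [33, 10]]  ->  [[-159582047, -23582619], [530291799, 78365140]]
... * rho(a) = [[-8, 11], [-27, 37]]  ->  [[1913387089, -2627959420], [-6358193172, 8732719969]]
... * rho(b^-1) = [[10, -3], [-33, 10]]  ->  [[105856531750, -32019755467], [-351761690697, 106401779206]]
... * rho(a) = [[-8, 11], [-27, 37]]  ->  [[17681143609, -20309103029], [-58754512986, 67487232955]]
... * rho(b) = [[10, 3], [33, 10]]  ->  [[-493388963867, -150047599463], [1639533557655, 498608790592]]
... * rho(a^-1) = [[37, -11], [27, -8]]  ->  [[-22306676848580, 6627659398241], [74125178979219, -22023739458941]]
tr = -22306676848580 + -22023739458941 = -44330416307521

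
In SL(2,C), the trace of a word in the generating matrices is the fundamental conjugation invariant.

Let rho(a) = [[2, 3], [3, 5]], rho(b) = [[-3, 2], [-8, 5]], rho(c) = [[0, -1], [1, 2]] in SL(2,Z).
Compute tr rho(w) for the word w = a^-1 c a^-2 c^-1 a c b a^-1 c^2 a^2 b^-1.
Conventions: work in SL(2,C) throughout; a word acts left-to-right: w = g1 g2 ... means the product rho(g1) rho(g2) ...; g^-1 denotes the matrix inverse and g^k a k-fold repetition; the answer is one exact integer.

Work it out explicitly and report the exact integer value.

rho(a^-1) = [[5, -3], [-3, 2]]
... * rho(c) = [[0, -1], [1, 2]]  ->  [[-3, -11], [2, 7]]
... * rho(a^-1) = [[5, -3], [-3, 2]]  ->  [[18, -13], [-11, 8]]
... * rho(a^-1) = [[5, -3], [-3, 2]]  ->  [[129, -80], [-79, 49]]
... * rho(c^-1) = [[2, 1], [-1, 0]]  ->  [[338, 129], [-207, -79]]
... * rho(a) = [[2, 3], [3, 5]]  ->  [[1063, 1659], [-651, -1016]]
... * rho(c) = [[0, -1], [1, 2]]  ->  [[1659, 2255], [-1016, -1381]]
... * rho(b) = [[-3, 2], [-8, 5]]  ->  [[-23017, 14593], [14096, -8937]]
... * rho(a^-1) = [[5, -3], [-3, 2]]  ->  [[-158864, 98237], [97291, -60162]]
... * rho(c) = [[0, -1], [1, 2]]  ->  [[98237, 355338], [-60162, -217615]]
... * rho(c) = [[0, -1], [1, 2]]  ->  [[355338, 612439], [-217615, -375068]]
... * rho(a) = [[2, 3], [3, 5]]  ->  [[2547993, 4128209], [-1560434, -2528185]]
... * rho(a) = [[2, 3], [3, 5]]  ->  [[17480613, 28285024], [-10705423, -17322227]]
... * rho(b^-1) = [[5, -2], [8, -3]]  ->  [[313683257, -119816298], [-192104931, 73377527]]
tr = 313683257 + 73377527 = 387060784

387060784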